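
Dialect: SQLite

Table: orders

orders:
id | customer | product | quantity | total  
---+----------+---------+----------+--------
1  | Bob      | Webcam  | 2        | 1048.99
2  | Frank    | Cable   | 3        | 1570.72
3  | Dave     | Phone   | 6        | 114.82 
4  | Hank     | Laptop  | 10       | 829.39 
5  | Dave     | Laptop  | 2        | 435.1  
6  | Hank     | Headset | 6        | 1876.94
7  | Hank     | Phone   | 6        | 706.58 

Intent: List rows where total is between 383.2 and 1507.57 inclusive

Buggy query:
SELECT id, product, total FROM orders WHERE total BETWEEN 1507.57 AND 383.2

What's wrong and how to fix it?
Bug: The bounds are reversed; BETWEEN a AND b requires a <= b to match anything

Fix: Swap the bounds so the smaller value comes first

Corrected query:
SELECT id, product, total FROM orders WHERE total BETWEEN 383.2 AND 1507.57

Result:
id | product | total  
---+---------+--------
1  | Webcam  | 1048.99
4  | Laptop  | 829.39 
5  | Laptop  | 435.1  
7  | Phone   | 706.58 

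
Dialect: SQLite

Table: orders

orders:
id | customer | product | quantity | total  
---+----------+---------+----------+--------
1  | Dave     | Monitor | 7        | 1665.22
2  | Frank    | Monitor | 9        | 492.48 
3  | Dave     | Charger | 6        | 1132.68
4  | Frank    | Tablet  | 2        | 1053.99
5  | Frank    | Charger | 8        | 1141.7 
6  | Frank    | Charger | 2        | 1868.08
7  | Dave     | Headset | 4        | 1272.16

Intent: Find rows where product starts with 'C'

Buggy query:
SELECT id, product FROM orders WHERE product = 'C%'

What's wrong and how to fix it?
Bug: Wildcards only work with LIKE; '=' treats '%' as a literal character

Fix: Use LIKE for wildcard pattern matching

Corrected query:
SELECT id, product FROM orders WHERE product LIKE 'C%'

Result:
id | product
---+--------
3  | Charger
5  | Charger
6  | Charger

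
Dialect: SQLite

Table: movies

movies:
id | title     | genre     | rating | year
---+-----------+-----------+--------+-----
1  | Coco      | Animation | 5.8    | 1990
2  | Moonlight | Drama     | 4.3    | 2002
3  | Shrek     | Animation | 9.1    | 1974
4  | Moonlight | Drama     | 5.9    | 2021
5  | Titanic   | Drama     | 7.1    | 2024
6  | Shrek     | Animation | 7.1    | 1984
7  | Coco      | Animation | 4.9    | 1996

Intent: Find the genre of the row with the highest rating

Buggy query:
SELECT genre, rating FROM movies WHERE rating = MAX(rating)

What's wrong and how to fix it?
Bug: WHERE is evaluated per row; an aggregate over the whole table isn't defined there

Fix: Wrap MAX in a scalar subquery so WHERE compares against a single value

Corrected query:
SELECT genre, rating FROM movies WHERE rating = (SELECT MAX(rating) FROM movies)

Result:
genre     | rating
----------+-------
Animation | 9.1   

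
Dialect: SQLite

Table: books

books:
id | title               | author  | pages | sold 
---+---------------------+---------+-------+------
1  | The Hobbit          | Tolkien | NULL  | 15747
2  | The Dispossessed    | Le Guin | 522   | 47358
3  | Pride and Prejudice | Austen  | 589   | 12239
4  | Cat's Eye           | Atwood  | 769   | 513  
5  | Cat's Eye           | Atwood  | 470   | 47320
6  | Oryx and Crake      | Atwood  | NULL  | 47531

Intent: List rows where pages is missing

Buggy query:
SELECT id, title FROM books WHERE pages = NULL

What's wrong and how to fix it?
Bug: Comparing to NULL with '=' never matches; NULL = NULL is unknown, not true

Fix: Replace '= NULL' with 'IS NULL'

Corrected query:
SELECT id, title FROM books WHERE pages IS NULL

Result:
id | title         
---+---------------
1  | The Hobbit    
6  | Oryx and Crake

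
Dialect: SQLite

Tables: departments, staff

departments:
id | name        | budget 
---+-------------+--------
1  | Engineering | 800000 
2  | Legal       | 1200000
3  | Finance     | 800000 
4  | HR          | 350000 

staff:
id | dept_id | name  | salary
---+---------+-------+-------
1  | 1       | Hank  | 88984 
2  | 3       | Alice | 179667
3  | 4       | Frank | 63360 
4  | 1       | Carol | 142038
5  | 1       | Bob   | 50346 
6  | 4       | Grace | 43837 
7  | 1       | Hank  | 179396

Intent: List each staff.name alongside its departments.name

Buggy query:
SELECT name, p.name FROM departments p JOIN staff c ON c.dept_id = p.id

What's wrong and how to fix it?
Bug: Both tables have a 'name' column; the unqualified reference is ambiguous

Fix: Prefix ambiguous columns with the table alias

Corrected query:
SELECT c.name, p.name FROM departments p JOIN staff c ON c.dept_id = p.id

Result:
name  | name       
------+------------
Hank  | Engineering
Alice | Finance    
Frank | HR         
Carol | Engineering
Bob   | Engineering
Grace | HR         
Hank  | Engineering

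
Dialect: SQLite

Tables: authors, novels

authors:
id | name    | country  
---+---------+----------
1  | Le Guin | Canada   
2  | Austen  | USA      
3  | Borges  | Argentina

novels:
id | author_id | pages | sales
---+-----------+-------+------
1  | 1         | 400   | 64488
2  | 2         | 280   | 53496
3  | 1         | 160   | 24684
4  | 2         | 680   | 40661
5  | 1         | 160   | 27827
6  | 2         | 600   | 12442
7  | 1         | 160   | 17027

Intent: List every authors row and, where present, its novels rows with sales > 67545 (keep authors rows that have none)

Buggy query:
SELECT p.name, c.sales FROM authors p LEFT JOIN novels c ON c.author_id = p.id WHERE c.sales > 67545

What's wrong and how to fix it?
Bug: Filtering c.sales in WHERE discards the NULL rows produced by LEFT JOIN, turning it into an inner join

Fix: Move the right-table condition into the ON clause so unmatched parents are kept

Corrected query:
SELECT p.name, c.sales FROM authors p LEFT JOIN novels c ON c.author_id = p.id AND c.sales > 67545

Result:
name    | sales
--------+------
Le Guin | NULL 
Austen  | NULL 
Borges  | NULL 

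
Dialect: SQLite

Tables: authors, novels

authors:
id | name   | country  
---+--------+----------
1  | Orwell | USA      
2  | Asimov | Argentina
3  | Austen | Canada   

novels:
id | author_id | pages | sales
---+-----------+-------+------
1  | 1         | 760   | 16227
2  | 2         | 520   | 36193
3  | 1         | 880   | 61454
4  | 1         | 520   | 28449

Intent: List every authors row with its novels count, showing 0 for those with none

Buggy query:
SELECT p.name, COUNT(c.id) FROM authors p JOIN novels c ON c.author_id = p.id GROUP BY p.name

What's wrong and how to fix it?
Bug: An inner join excludes parents with zero children

Fix: Switch to LEFT JOIN to retain unmatched parent rows

Corrected query:
SELECT p.name, COUNT(c.id) FROM authors p LEFT JOIN novels c ON c.author_id = p.id GROUP BY p.name

Result:
name   | COUNT(c.id)
-------+------------
Asimov | 1          
Austen | 0          
Orwell | 3          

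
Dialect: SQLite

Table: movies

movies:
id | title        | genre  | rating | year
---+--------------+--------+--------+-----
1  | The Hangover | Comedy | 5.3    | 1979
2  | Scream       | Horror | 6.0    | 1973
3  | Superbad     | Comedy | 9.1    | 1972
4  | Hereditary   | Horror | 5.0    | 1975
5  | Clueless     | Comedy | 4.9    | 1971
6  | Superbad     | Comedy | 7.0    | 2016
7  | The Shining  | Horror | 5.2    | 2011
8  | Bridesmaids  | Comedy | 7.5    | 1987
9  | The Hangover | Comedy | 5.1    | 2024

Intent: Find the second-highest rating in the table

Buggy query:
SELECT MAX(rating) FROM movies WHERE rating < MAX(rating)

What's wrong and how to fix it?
Bug: The inner MAX is an aggregate inside WHERE, which is not allowed

Fix: Put the inner MAX in a scalar subquery

Corrected query:
SELECT MAX(rating) FROM movies WHERE rating < (SELECT MAX(rating) FROM movies)

Result:
MAX(rating)
-----------
7.5        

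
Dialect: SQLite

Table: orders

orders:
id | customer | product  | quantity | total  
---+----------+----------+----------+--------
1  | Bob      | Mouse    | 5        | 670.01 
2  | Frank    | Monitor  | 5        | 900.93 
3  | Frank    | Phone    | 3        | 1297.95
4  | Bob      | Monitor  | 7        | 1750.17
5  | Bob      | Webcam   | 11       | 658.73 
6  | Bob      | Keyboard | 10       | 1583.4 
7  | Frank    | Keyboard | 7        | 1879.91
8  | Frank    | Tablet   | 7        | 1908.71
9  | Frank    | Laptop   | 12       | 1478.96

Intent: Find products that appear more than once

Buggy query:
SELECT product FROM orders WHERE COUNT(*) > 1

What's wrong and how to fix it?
Bug: COUNT(*) is an aggregate and cannot be used in WHERE

Fix: GROUP BY product, then filter groups with HAVING COUNT(*) > 1

Corrected query:
SELECT product FROM orders GROUP BY product HAVING COUNT(*) > 1

Result:
product 
--------
Keyboard
Monitor 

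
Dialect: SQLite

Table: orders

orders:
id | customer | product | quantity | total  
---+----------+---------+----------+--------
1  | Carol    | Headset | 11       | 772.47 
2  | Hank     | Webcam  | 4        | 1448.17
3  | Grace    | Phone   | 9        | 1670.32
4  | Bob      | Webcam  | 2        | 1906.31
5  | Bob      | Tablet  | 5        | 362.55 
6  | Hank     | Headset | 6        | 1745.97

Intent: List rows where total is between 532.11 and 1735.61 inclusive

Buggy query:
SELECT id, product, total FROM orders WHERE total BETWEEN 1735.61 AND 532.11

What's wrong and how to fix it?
Bug: The bounds are reversed; BETWEEN a AND b requires a <= b to match anything

Fix: Write BETWEEN 532.11 AND 1735.61

Corrected query:
SELECT id, product, total FROM orders WHERE total BETWEEN 532.11 AND 1735.61

Result:
id | product | total  
---+---------+--------
1  | Headset | 772.47 
2  | Webcam  | 1448.17
3  | Phone   | 1670.32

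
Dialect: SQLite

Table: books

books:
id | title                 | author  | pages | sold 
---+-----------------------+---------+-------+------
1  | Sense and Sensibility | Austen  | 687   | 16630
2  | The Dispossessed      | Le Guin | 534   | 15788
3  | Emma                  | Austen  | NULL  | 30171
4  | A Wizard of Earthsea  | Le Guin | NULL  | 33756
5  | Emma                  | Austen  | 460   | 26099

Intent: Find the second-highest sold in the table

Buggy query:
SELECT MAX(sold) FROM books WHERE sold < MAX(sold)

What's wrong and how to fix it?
Bug: The inner MAX is an aggregate inside WHERE, which is not allowed

Fix: Put the inner MAX in a scalar subquery

Corrected query:
SELECT MAX(sold) FROM books WHERE sold < (SELECT MAX(sold) FROM books)

Result:
MAX(sold)
---------
30171    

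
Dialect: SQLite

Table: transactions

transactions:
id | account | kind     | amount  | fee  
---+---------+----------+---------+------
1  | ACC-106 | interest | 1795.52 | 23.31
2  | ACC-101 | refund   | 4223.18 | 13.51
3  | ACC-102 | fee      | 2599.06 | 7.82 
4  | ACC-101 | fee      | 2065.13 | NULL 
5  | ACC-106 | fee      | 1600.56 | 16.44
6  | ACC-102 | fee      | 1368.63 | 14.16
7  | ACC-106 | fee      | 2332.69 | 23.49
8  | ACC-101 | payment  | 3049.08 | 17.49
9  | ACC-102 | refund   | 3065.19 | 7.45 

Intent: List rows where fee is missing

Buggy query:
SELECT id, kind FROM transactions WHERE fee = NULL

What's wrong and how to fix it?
Bug: '= NULL' is always unknown in SQL three-valued logic, so no rows match

Fix: Use IS NULL to test for NULL

Corrected query:
SELECT id, kind FROM transactions WHERE fee IS NULL

Result:
id | kind
---+-----
4  | fee 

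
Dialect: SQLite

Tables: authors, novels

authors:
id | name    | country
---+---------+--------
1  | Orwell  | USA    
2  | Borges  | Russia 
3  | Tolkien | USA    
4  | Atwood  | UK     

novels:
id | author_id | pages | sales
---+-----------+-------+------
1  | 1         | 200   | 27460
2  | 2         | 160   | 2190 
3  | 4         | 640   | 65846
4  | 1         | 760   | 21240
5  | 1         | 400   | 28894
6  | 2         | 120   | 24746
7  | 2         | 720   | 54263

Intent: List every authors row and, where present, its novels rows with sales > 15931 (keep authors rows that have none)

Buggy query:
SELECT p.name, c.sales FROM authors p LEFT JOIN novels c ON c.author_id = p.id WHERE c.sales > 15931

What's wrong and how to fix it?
Bug: A WHERE condition on the right-hand table after LEFT JOIN drops unmatched parents

Fix: Move the right-table condition into the ON clause so unmatched parents are kept

Corrected query:
SELECT p.name, c.sales FROM authors p LEFT JOIN novels c ON c.author_id = p.id AND c.sales > 15931

Result:
name    | sales
--------+------
Orwell  | 21240
Orwell  | 27460
Orwell  | 28894
Borges  | 24746
Borges  | 54263
Tolkien | NULL 
Atwood  | 65846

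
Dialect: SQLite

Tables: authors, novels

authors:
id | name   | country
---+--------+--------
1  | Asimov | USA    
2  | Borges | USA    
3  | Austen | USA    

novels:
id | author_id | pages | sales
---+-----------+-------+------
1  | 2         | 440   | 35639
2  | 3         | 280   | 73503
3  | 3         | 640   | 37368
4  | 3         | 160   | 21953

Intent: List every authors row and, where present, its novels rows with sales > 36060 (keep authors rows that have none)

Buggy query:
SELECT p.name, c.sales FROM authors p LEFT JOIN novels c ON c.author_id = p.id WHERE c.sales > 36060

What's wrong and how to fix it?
Bug: Filtering c.sales in WHERE discards the NULL rows produced by LEFT JOIN, turning it into an inner join

Fix: Put 'c.sales > 36060' in the JOIN's ON clause instead of WHERE

Corrected query:
SELECT p.name, c.sales FROM authors p LEFT JOIN novels c ON c.author_id = p.id AND c.sales > 36060

Result:
name   | sales
-------+------
Asimov | NULL 
Borges | NULL 
Austen | 37368
Austen | 73503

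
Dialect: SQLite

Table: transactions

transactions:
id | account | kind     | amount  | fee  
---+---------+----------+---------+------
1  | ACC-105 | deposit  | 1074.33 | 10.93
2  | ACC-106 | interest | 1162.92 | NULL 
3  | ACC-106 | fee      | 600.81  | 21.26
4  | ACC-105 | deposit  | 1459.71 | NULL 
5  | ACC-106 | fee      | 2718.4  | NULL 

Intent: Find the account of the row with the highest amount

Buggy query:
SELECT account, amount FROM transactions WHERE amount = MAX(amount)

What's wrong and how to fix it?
Bug: MAX(amount) is an aggregate and cannot be used directly in WHERE

Fix: Use a subquery: WHERE amount = (SELECT MAX(amount) FROM transactions)

Corrected query:
SELECT account, amount FROM transactions WHERE amount = (SELECT MAX(amount) FROM transactions)

Result:
account | amount
--------+-------
ACC-106 | 2718.4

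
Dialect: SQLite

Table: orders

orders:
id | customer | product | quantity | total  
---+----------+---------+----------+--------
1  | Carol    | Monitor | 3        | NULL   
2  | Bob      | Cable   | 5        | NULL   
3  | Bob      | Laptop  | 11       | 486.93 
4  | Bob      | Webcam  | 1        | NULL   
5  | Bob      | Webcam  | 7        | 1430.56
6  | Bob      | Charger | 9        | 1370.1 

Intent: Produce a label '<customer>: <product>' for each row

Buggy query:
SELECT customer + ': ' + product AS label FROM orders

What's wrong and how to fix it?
Bug: SQLite uses || for string concatenation; + coerces text to numbers (yielding 0)

Fix: Use the || operator for string concatenation

Corrected query:
SELECT customer || ': ' || product AS label FROM orders

Result:
label         
--------------
Carol: Monitor
Bob: Cable    
Bob: Laptop   
Bob: Webcam   
Bob: Webcam   
Bob: Charger  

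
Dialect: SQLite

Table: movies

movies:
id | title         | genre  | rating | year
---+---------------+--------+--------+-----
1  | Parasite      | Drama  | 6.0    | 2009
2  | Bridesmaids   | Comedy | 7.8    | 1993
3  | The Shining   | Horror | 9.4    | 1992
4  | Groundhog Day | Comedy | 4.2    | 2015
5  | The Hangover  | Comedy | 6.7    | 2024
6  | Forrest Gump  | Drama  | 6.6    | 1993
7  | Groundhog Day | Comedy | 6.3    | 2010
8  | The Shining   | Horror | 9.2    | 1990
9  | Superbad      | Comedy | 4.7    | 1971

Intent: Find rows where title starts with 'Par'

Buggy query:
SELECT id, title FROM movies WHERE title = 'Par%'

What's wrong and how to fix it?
Bug: Wildcards only work with LIKE; '=' treats '%' as a literal character

Fix: Replace '=' with LIKE so 'Par%' is treated as a pattern

Corrected query:
SELECT id, title FROM movies WHERE title LIKE 'Par%'

Result:
id | title   
---+---------
1  | Parasite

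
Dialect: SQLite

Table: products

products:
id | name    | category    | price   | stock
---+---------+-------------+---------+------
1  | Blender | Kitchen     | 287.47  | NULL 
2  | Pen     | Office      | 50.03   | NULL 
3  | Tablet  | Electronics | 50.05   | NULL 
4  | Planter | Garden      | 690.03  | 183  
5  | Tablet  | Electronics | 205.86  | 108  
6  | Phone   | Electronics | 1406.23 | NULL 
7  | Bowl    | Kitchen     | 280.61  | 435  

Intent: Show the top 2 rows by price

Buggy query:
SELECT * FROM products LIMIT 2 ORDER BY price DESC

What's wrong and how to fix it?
Bug: LIMIT must come after ORDER BY

Fix: Swap the clauses: ORDER BY first, then LIMIT

Corrected query:
SELECT * FROM products ORDER BY price DESC LIMIT 2

Result:
id | name    | category    | price   | stock
---+---------+-------------+---------+------
6  | Phone   | Electronics | 1406.23 | NULL 
4  | Planter | Garden      | 690.03  | 183  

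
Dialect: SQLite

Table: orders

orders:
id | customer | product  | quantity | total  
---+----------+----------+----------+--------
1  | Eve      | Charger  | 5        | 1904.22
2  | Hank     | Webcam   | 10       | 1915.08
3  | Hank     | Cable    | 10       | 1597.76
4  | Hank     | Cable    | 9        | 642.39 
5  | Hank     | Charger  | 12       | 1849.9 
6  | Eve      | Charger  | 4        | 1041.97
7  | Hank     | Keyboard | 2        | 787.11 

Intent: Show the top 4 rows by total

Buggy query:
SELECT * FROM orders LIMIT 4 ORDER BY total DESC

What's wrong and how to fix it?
Bug: ORDER BY cannot follow LIMIT; LIMIT is the final clause

Fix: Swap the clauses: ORDER BY first, then LIMIT

Corrected query:
SELECT * FROM orders ORDER BY total DESC LIMIT 4

Result:
id | customer | product | quantity | total  
---+----------+---------+----------+--------
2  | Hank     | Webcam  | 10       | 1915.08
1  | Eve      | Charger | 5        | 1904.22
5  | Hank     | Charger | 12       | 1849.9 
3  | Hank     | Cable   | 10       | 1597.76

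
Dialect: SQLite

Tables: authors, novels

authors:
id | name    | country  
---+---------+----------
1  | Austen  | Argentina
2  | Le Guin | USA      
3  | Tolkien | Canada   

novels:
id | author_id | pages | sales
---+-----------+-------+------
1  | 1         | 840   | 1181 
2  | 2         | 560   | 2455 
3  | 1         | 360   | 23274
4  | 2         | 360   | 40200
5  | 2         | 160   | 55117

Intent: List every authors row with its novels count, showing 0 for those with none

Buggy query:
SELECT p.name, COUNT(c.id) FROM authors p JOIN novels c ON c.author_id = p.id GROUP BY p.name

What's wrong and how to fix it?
Bug: INNER JOIN drops authors rows that have no matching novels rows

Fix: Use LEFT JOIN so parents without children still appear (COUNT(c.id) gives 0)

Corrected query:
SELECT p.name, COUNT(c.id) FROM authors p LEFT JOIN novels c ON c.author_id = p.id GROUP BY p.name

Result:
name    | COUNT(c.id)
--------+------------
Austen  | 2          
Le Guin | 3          
Tolkien | 0          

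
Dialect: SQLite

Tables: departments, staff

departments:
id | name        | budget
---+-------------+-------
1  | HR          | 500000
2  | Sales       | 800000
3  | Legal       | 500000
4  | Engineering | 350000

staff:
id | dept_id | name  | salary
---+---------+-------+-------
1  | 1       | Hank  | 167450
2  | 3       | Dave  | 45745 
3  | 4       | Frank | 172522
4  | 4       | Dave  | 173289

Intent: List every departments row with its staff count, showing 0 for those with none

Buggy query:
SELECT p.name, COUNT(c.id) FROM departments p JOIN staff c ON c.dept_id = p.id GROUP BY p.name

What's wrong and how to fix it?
Bug: INNER JOIN drops departments rows that have no matching staff rows

Fix: Switch to LEFT JOIN to retain unmatched parent rows

Corrected query:
SELECT p.name, COUNT(c.id) FROM departments p LEFT JOIN staff c ON c.dept_id = p.id GROUP BY p.name

Result:
name        | COUNT(c.id)
------------+------------
Engineering | 2          
HR          | 1          
Legal       | 1          
Sales       | 0          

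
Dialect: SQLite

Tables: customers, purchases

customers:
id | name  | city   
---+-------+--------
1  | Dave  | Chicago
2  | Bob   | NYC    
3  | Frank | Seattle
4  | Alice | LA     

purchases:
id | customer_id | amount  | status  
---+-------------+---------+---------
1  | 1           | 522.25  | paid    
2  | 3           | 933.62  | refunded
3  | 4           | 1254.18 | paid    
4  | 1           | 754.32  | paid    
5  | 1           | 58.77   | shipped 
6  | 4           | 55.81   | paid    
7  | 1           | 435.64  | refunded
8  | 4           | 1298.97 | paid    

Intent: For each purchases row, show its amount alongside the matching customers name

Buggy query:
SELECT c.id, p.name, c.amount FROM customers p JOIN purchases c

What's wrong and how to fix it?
Bug: Missing join condition: each purchases row is matched to all customers rows instead of just its own

Fix: Specify the join condition linking the foreign key to the parent id

Corrected query:
SELECT c.id, p.name, c.amount FROM customers p JOIN purchases c ON c.customer_id = p.id

Result:
id | name  | amount 
---+-------+--------
1  | Dave  | 522.25 
2  | Frank | 933.62 
3  | Alice | 1254.18
4  | Dave  | 754.32 
5  | Dave  | 58.77  
6  | Alice | 55.81  
7  | Dave  | 435.64 
8  | Alice | 1298.97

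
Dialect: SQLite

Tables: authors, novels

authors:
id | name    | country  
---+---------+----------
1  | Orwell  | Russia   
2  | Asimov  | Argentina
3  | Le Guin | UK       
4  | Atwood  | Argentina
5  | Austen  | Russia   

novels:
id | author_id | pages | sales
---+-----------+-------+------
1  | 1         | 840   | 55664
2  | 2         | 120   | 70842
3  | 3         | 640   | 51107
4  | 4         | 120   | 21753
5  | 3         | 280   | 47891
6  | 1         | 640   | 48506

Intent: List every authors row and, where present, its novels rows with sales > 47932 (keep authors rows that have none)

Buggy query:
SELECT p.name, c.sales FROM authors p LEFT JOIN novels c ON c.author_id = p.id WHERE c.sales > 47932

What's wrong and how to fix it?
Bug: Filtering c.sales in WHERE discards the NULL rows produced by LEFT JOIN, turning it into an inner join

Fix: Move the right-table condition into the ON clause so unmatched parents are kept

Corrected query:
SELECT p.name, c.sales FROM authors p LEFT JOIN novels c ON c.author_id = p.id AND c.sales > 47932

Result:
name    | sales
--------+------
Orwell  | 48506
Orwell  | 55664
Asimov  | 70842
Le Guin | 51107
Atwood  | NULL 
Austen  | NULL 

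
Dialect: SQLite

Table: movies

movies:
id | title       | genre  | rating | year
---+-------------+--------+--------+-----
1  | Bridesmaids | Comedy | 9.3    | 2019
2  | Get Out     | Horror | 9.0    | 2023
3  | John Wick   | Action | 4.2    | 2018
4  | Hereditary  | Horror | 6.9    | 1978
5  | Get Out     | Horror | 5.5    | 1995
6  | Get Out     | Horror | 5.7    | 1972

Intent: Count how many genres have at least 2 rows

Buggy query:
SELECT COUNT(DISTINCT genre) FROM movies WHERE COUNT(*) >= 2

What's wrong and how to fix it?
Bug: COUNT(*) cannot appear in WHERE; the per-group count doesn't exist yet

Fix: Use a subquery that GROUPs and filters with HAVING, then count its rows

Corrected query:
SELECT COUNT(*) FROM (SELECT genre FROM movies GROUP BY genre HAVING COUNT(*) >= 2)

Result:
COUNT(*)
--------
1       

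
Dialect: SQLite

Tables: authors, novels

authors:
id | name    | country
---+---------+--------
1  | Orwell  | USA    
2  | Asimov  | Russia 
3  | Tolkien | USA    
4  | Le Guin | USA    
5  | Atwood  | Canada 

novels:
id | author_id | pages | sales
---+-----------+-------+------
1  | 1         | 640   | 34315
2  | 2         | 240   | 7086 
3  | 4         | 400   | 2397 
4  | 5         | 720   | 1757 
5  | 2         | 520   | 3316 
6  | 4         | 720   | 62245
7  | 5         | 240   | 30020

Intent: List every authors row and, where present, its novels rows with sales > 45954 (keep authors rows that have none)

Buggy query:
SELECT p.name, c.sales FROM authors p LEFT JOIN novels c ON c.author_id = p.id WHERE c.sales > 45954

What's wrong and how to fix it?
Bug: A WHERE condition on the right-hand table after LEFT JOIN drops unmatched parents

Fix: Put 'c.sales > 45954' in the JOIN's ON clause instead of WHERE

Corrected query:
SELECT p.name, c.sales FROM authors p LEFT JOIN novels c ON c.author_id = p.id AND c.sales > 45954

Result:
name    | sales
--------+------
Orwell  | NULL 
Asimov  | NULL 
Tolkien | NULL 
Le Guin | 62245
Atwood  | NULL 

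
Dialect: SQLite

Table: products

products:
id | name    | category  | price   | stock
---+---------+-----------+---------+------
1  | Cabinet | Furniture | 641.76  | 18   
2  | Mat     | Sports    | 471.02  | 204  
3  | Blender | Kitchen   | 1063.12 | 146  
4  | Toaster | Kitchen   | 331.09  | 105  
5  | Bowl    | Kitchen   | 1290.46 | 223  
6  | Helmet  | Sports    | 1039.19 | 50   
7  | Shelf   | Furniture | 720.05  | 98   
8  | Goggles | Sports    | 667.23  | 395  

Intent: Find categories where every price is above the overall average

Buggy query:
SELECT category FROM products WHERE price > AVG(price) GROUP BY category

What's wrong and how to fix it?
Bug: AVG() is an aggregate; it can't sit directly in WHERE

Fix: Compute the overall average in a scalar subquery and compare each group's MIN against it in HAVING

Corrected query:
SELECT category FROM products GROUP BY category HAVING MIN(price) > (SELECT AVG(price) FROM products)

Result:
(no rows)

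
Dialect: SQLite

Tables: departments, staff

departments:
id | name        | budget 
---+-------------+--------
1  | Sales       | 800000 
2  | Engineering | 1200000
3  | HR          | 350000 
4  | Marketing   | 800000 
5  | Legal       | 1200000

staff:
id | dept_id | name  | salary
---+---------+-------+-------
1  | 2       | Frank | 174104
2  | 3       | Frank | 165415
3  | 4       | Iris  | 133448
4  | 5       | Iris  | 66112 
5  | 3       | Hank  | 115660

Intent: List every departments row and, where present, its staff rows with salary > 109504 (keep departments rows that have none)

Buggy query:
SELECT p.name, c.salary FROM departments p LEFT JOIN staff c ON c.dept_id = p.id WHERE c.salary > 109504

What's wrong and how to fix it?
Bug: A WHERE condition on the right-hand table after LEFT JOIN drops unmatched parents

Fix: Move the right-table condition into the ON clause so unmatched parents are kept

Corrected query:
SELECT p.name, c.salary FROM departments p LEFT JOIN staff c ON c.dept_id = p.id AND c.salary > 109504

Result:
name        | salary
------------+-------
Sales       | NULL  
Engineering | 174104
HR          | 115660
HR          | 165415
Marketing   | 133448
Legal       | NULL  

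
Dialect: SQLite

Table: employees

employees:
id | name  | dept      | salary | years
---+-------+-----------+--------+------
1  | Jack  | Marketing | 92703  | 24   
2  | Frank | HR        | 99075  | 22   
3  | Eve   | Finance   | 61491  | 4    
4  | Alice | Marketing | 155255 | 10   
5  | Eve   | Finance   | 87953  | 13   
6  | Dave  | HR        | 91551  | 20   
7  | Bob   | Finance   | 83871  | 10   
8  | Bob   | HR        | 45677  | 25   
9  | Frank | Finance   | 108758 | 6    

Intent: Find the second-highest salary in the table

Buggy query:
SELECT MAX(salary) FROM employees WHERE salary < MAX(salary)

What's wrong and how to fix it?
Bug: MAX(salary) on the right of the comparison is an aggregate-in-WHERE error

Fix: Put the inner MAX in a scalar subquery

Corrected query:
SELECT MAX(salary) FROM employees WHERE salary < (SELECT MAX(salary) FROM employees)

Result:
MAX(salary)
-----------
108758     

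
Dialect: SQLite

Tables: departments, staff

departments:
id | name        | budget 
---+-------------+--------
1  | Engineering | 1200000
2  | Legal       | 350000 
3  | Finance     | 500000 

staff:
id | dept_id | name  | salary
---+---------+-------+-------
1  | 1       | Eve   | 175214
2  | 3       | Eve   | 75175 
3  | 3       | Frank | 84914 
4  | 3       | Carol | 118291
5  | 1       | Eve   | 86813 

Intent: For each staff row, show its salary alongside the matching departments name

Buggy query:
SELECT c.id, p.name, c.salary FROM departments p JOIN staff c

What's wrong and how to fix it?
Bug: Missing join condition: each staff row is matched to all departments rows instead of just its own

Fix: Add ON c.dept_id = p.id to the JOIN

Corrected query:
SELECT c.id, p.name, c.salary FROM departments p JOIN staff c ON c.dept_id = p.id

Result:
id | name        | salary
---+-------------+-------
1  | Engineering | 175214
2  | Finance     | 75175 
3  | Finance     | 84914 
4  | Finance     | 118291
5  | Engineering | 86813 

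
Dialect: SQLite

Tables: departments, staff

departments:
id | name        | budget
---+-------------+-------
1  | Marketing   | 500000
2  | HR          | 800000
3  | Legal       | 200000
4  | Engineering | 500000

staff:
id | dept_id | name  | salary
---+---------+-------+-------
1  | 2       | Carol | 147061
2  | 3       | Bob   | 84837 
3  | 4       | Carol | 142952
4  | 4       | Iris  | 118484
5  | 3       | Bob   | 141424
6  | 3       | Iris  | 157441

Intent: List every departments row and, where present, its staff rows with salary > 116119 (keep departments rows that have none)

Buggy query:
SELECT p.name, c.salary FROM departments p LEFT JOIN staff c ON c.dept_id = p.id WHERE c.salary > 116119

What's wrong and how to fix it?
Bug: Filtering c.salary in WHERE discards the NULL rows produced by LEFT JOIN, turning it into an inner join

Fix: Put 'c.salary > 116119' in the JOIN's ON clause instead of WHERE

Corrected query:
SELECT p.name, c.salary FROM departments p LEFT JOIN staff c ON c.dept_id = p.id AND c.salary > 116119

Result:
name        | salary
------------+-------
Marketing   | NULL  
HR          | 147061
Legal       | 141424
Legal       | 157441
Engineering | 118484
Engineering | 142952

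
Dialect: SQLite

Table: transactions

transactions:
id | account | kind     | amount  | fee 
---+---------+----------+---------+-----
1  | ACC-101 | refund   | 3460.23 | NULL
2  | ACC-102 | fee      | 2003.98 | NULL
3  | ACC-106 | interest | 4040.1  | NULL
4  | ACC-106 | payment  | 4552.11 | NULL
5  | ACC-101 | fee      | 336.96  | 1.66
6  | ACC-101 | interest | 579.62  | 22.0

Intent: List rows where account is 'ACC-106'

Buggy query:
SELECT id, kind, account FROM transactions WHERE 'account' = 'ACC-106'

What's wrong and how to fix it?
Bug: Single quotes denote string literals in SQL; the column name is being compared as a constant string

Fix: Remove the quotes around the column name (or use double quotes for an identifier)

Corrected query:
SELECT id, kind, account FROM transactions WHERE account = 'ACC-106'

Result:
id | kind     | account
---+----------+--------
3  | interest | ACC-106
4  | payment  | ACC-106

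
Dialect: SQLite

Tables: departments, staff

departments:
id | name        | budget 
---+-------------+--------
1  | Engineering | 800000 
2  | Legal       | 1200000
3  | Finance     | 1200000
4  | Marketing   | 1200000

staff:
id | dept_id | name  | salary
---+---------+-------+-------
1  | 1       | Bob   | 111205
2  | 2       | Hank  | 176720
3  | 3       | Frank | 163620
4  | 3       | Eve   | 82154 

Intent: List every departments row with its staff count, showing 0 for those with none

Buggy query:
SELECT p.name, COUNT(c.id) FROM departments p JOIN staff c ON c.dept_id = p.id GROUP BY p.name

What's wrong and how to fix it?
Bug: INNER JOIN drops departments rows that have no matching staff rows

Fix: Switch to LEFT JOIN to retain unmatched parent rows

Corrected query:
SELECT p.name, COUNT(c.id) FROM departments p LEFT JOIN staff c ON c.dept_id = p.id GROUP BY p.name

Result:
name        | COUNT(c.id)
------------+------------
Engineering | 1          
Finance     | 2          
Legal       | 1          
Marketing   | 0          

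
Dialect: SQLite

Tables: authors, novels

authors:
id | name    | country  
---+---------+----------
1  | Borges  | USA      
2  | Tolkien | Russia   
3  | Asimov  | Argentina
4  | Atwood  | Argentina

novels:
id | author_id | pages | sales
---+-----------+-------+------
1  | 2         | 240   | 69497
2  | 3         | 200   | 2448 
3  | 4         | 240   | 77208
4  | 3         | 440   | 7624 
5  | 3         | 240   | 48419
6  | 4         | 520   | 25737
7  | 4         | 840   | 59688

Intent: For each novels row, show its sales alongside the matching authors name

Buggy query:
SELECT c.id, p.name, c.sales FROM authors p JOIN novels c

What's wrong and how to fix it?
Bug: Missing join condition: each novels row is matched to all authors rows instead of just its own

Fix: Add ON c.author_id = p.id to the JOIN

Corrected query:
SELECT c.id, p.name, c.sales FROM authors p JOIN novels c ON c.author_id = p.id

Result:
id | name    | sales
---+---------+------
1  | Tolkien | 69497
2  | Asimov  | 2448 
3  | Atwood  | 77208
4  | Asimov  | 7624 
5  | Asimov  | 48419
6  | Atwood  | 25737
7  | Atwood  | 59688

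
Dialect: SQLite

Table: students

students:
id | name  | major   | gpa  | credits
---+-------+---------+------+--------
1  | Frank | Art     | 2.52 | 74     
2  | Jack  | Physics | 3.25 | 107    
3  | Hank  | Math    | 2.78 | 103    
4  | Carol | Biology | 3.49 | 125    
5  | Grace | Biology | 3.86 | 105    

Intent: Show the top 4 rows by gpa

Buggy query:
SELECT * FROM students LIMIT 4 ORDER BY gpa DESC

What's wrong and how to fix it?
Bug: LIMIT must come after ORDER BY

Fix: Swap the clauses: ORDER BY first, then LIMIT

Corrected query:
SELECT * FROM students ORDER BY gpa DESC LIMIT 4

Result:
id | name  | major   | gpa  | credits
---+-------+---------+------+--------
5  | Grace | Biology | 3.86 | 105    
4  | Carol | Biology | 3.49 | 125    
2  | Jack  | Physics | 3.25 | 107    
3  | Hank  | Math    | 2.78 | 103    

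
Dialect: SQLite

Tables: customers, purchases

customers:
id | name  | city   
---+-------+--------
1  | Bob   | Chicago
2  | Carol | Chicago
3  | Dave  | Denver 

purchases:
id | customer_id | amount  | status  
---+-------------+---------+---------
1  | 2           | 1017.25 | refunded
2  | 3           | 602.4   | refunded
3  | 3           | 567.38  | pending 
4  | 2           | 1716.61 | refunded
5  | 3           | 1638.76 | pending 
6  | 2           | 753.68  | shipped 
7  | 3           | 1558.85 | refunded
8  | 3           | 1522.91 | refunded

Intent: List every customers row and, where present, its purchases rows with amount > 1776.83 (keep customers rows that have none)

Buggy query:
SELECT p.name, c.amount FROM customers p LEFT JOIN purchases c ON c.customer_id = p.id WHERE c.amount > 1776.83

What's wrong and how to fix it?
Bug: Filtering c.amount in WHERE discards the NULL rows produced by LEFT JOIN, turning it into an inner join

Fix: Move the right-table condition into the ON clause so unmatched parents are kept

Corrected query:
SELECT p.name, c.amount FROM customers p LEFT JOIN purchases c ON c.customer_id = p.id AND c.amount > 1776.83

Result:
name  | amount
------+-------
Bob   | NULL  
Carol | NULL  
Dave  | NULL  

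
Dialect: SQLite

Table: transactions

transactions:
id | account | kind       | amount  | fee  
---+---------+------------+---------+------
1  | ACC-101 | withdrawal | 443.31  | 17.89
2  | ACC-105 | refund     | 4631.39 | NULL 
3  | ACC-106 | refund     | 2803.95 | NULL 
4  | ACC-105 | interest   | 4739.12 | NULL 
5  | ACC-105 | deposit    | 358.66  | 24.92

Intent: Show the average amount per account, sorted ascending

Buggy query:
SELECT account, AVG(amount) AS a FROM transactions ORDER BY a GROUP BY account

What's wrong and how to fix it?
Bug: ORDER BY appears before GROUP BY; SQL clause order requires GROUP BY first

Fix: Reorder: SELECT … FROM … GROUP BY … ORDER BY …

Corrected query:
SELECT account, AVG(amount) AS a FROM transactions GROUP BY account ORDER BY a

Result:
account | a          
--------+------------
ACC-101 | 443.31     
ACC-106 | 2803.95    
ACC-105 | 3243.056667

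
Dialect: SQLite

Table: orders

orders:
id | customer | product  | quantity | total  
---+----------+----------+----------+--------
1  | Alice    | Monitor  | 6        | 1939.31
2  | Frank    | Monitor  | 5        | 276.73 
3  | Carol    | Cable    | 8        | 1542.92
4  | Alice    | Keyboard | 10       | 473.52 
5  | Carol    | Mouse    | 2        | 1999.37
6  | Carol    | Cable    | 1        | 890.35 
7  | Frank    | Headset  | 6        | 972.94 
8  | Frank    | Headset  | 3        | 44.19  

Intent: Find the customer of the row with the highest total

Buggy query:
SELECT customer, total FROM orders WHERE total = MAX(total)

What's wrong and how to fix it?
Bug: MAX(total) is an aggregate and cannot be used directly in WHERE

Fix: Use a subquery: WHERE total = (SELECT MAX(total) FROM orders)

Corrected query:
SELECT customer, total FROM orders WHERE total = (SELECT MAX(total) FROM orders)

Result:
customer | total  
---------+--------
Carol    | 1999.37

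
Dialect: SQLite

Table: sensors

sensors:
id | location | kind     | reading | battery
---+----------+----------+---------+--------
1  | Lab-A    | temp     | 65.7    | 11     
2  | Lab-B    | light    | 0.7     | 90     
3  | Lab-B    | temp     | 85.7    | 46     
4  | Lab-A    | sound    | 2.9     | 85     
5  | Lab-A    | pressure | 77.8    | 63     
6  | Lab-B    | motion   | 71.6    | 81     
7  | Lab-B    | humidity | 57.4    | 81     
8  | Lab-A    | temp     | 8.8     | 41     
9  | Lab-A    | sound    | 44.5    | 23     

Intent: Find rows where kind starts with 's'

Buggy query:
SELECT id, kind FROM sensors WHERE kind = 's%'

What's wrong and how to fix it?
Bug: Wildcards only work with LIKE; '=' treats '%' as a literal character

Fix: Use LIKE for wildcard pattern matching

Corrected query:
SELECT id, kind FROM sensors WHERE kind LIKE 's%'

Result:
id | kind 
---+------
4  | sound
9  | sound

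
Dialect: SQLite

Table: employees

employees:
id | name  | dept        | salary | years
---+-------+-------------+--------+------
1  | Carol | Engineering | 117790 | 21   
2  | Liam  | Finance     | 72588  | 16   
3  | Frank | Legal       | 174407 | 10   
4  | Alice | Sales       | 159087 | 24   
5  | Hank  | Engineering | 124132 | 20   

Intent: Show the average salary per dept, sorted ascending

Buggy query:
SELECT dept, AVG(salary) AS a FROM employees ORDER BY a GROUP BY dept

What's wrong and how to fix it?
Bug: GROUP BY must precede ORDER BY

Fix: Move ORDER BY to the end, after GROUP BY

Corrected query:
SELECT dept, AVG(salary) AS a FROM employees GROUP BY dept ORDER BY a

Result:
dept        | a     
------------+-------
Finance     | 72588 
Engineering | 120961
Sales       | 159087
Legal       | 174407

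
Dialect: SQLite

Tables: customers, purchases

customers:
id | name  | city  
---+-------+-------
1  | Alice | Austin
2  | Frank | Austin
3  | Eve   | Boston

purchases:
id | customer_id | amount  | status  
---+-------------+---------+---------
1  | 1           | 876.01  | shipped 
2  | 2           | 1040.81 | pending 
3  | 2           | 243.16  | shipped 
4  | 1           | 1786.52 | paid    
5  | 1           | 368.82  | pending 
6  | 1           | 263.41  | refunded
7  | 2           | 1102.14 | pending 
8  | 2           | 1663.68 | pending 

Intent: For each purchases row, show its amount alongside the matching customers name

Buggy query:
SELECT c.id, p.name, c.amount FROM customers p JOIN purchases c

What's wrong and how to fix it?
Bug: Missing join condition: each purchases row is matched to all customers rows instead of just its own

Fix: Specify the join condition linking the foreign key to the parent id

Corrected query:
SELECT c.id, p.name, c.amount FROM customers p JOIN purchases c ON c.customer_id = p.id

Result:
id | name  | amount 
---+-------+--------
1  | Alice | 876.01 
2  | Frank | 1040.81
3  | Frank | 243.16 
4  | Alice | 1786.52
5  | Alice | 368.82 
6  | Alice | 263.41 
7  | Frank | 1102.14
8  | Frank | 1663.68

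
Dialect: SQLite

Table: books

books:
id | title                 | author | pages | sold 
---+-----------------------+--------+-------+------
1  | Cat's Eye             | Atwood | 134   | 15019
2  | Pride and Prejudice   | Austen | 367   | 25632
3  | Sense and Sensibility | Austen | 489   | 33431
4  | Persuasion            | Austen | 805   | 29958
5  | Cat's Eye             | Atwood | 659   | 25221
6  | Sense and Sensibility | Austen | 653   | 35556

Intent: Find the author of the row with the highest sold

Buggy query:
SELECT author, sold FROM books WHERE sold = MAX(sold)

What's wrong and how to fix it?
Bug: WHERE is evaluated per row; an aggregate over the whole table isn't defined there

Fix: Wrap MAX in a scalar subquery so WHERE compares against a single value

Corrected query:
SELECT author, sold FROM books WHERE sold = (SELECT MAX(sold) FROM books)

Result:
author | sold 
-------+------
Austen | 35556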